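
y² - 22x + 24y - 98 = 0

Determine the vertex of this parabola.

(-11, -12)

Only y is squared. Complete the square in y: (y + 12)² = 22(x + 11).
Vertex (-11, -12); 4p = 22 so p = 11/2. Opens right.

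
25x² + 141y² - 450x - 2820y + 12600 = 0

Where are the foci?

(9 - 2√29, 10) and (9 + 2√29, 10)

25(x² - 18x) + 141(y² - 20y) = -12600
Complete the square: 25(x - 9)² + 141(y - 10)² = -12600 + 2025 + 14100 = 3525
Dividing both sides by 3525: (x - 9)²/141 + (y - 10)²/25 = 1
Ellipse, center (9, 10), major axis horizontal; a² = 141, b² = 25.
c² = a² - b² = 141 - 25 = 116, so c = 2√29.
Foci lie on the horizontal axis through the center: (h ± c, k).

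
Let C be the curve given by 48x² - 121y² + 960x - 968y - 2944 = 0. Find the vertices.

(-21, -4) and (1, -4)

Collect terms: 48(x² + 20x) -121(y² + 8y) = 2944
48(x + 10)² -121(y + 4)² = 2944 + 4800 - 1936 = 5808
Dividing both sides by 5808: (x + 10)²/121 - (y + 4)²/48 = 1
Hyperbola, center (-10, -4), transverse axis horizontal; a² = 121, b² = 48.
a = 11. Vertices at (h ± a, k).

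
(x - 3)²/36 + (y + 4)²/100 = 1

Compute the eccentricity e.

Center (3, -4). The larger denominator 100 sits under the y-term, so the major axis is vertical; a² = 100, b² = 36.
c² = a² - b² = 64, so c = 8.
e = c/a = 8/10 = 4/5.

e = 4/5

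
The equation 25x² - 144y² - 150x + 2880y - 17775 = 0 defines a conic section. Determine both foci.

(-10, 10) and (16, 10)

Group the x- and y-terms: 25(x² - 6x) -144(y² - 20y) = 17775
Complete the square: 25(x - 3)² -144(y - 10)² = 17775 + 225 - 14400 = 3600
Dividing both sides by 3600: (x - 3)²/144 - (y - 10)²/25 = 1
Hyperbola, center (3, 10), transverse axis horizontal; a² = 144, b² = 25.
c² = a² + b² = 144 + 25 = 169, so c = 13.
Foci lie on the horizontal axis through the center: (h ± c, k).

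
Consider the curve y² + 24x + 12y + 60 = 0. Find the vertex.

(-1, -6)

Only y is squared. Complete the square in y: (y + 6)² = -24(x + 1).
Vertex (-1, -6); 4p = -24 so p = -6. Opens left.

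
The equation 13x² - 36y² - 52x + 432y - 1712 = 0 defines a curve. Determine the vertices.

(-4, 6) and (8, 6)

Collect terms: 13(x² - 4x) -36(y² - 12y) = 1712
Completing the square gives 13(x - 2)² -36(y - 6)² = 1712 + 52 - 1296 = 468.
Divide by 468: (x - 2)²/36 - (y - 6)²/13 = 1
Hyperbola, center (2, 6), transverse axis horizontal; a² = 36, b² = 13.
a = 6. Vertices at (h ± a, k).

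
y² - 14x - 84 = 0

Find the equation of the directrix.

x = -19/2

Only y is squared. Complete the square in y: y² = 14(x + 6).
Vertex (-6, 0); 4p = 14 so p = 7/2. Opens right.
Directrix is the vertical line x = h − p = -6 − (7/2) = -19/2.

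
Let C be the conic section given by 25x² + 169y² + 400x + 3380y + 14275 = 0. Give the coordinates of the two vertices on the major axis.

(-21, -10) and (5, -10)

Group the x- and y-terms: 25(x² + 16x) + 169(y² + 20y) = -14275
Completing the square gives 25(x + 8)² + 169(y + 10)² = -14275 + 1600 + 16900 = 4225.
Dividing both sides by 4225: (x + 8)²/169 + (y + 10)²/25 = 1
Ellipse, center (-8, -10), major axis horizontal; a² = 169, b² = 25.
a = 13. Vertices at (h ± a, k).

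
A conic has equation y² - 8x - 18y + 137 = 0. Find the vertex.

Only y is squared. Complete the square in y: (y - 9)² = 8(x - 7).
Vertex (7, 9); 4p = 8 so p = 2. Opens right.

(7, 9)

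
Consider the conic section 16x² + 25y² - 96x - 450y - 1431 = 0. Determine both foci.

(-6, 9) and (12, 9)

Group the x- and y-terms: 16(x² - 6x) + 25(y² - 18y) = 1431
Complete the square: 16(x - 3)² + 25(y - 9)² = 1431 + 144 + 2025 = 3600
Dividing both sides by 3600: (x - 3)²/225 + (y - 9)²/144 = 1
Ellipse, center (3, 9), major axis horizontal; a² = 225, b² = 144.
c² = a² - b² = 225 - 144 = 81, so c = 9.
Foci lie on the horizontal axis through the center: (h ± c, k).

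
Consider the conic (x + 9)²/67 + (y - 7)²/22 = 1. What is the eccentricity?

Center (-9, 7). The larger denominator 67 sits under the x-term, so the major axis is horizontal; a² = 67, b² = 22.
c² = a² - b² = 45, so c = 3√5.
e = c/a = 3√5/√67 = 3√335/67.

e = 3√335/67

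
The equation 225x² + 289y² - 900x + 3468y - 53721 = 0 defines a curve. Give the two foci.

(-6, -6) and (10, -6)

225(x² - 4x) + 289(y² + 12y) = 53721
Complete the square in x and y: 225(x - 2)² + 289(y + 6)² = 53721 + 900 + 10404 = 65025
Divide by 65025: (x - 2)²/289 + (y + 6)²/225 = 1
Ellipse, center (2, -6), major axis horizontal; a² = 289, b² = 225.
c² = a² - b² = 289 - 225 = 64, so c = 8.
Foci lie on the horizontal axis through the center: (h ± c, k).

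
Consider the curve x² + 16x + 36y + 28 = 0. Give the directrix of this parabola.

Only x is squared. Complete the square in x: (x + 8)² = -36(y - 1).
Vertex (-8, 1); 4p = -36 so p = -9. Opens down.
Directrix is the horizontal line y = k − p = 1 − (-9) = 10.

y = 10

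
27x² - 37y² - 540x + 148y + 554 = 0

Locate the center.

(10, 2)

Rearranging, 27(x² - 20x) -37(y² - 4y) = -554.
Completing the square gives 27(x - 10)² -37(y - 2)² = -554 + 2700 - 148 = 1998.
Dividing both sides by 1998: (x - 10)²/74 - (y - 2)²/54 = 1
Hyperbola with center (10, 2).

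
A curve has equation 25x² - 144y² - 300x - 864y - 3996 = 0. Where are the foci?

(-7, -3) and (19, -3)

Group the x- and y-terms: 25(x² - 12x) -144(y² + 6y) = 3996
Complete the square in x and y: 25(x - 6)² -144(y + 3)² = 3996 + 900 - 1296 = 3600
Dividing both sides by 3600: (x - 6)²/144 - (y + 3)²/25 = 1
Hyperbola, center (6, -3), transverse axis horizontal; a² = 144, b² = 25.
c² = a² + b² = 144 + 25 = 169, so c = 13.
Foci lie on the horizontal axis through the center: (h ± c, k).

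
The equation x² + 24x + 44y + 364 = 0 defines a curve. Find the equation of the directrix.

Only x is squared. Complete the square in x: (x + 12)² = -44(y + 5).
Vertex (-12, -5); 4p = -44 so p = -11. Opens down.
Directrix is the horizontal line y = k − p = -5 − (-11) = 6.

y = 6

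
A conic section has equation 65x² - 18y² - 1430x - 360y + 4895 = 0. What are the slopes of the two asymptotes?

Rearranging, 65(x² - 22x) -18(y² + 20y) = -4895.
Completing the square gives 65(x - 11)² -18(y + 10)² = -4895 + 7865 - 1800 = 1170.
Divide by 1170: (x - 11)²/18 - (y + 10)²/65 = 1
Hyperbola, center (11, -10), transverse axis horizontal; a² = 18, b² = 65.
For a horizontal hyperbola the asymptotes have slope ±b/a.
Here that is ±√65/3√2 = ±√130/6.

√130/6 and -√130/6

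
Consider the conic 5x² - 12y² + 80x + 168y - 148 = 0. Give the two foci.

Collect terms: 5(x² + 16x) -12(y² - 14y) = 148
Complete the square: 5(x + 8)² -12(y - 7)² = 148 + 320 - 588 = -120
Divide through by -120 to get (y - 7)²/10 - (x + 8)²/24 = 1.
Hyperbola, center (-8, 7), transverse axis vertical; a² = 10, b² = 24.
c² = a² + b² = 10 + 24 = 34, so c = √34.
Foci lie on the vertical axis through the center: (h, k ± c).

(-8, 7 - √34) and (-8, 7 + √34)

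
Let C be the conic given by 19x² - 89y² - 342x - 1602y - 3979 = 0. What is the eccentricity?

e = 6√57/19

Group the x- and y-terms: 19(x² - 18x) -89(y² + 18y) = 3979
Complete the square: 19(x - 9)² -89(y + 9)² = 3979 + 1539 - 7209 = -1691
Divide by -1691: (y + 9)²/19 - (x - 9)²/89 = 1
Hyperbola, center (9, -9), transverse axis vertical; a² = 19, b² = 89.
c² = a² + b² = 108, so c = 6√3.
e = c/a = 6√3/√19 = 6√57/19.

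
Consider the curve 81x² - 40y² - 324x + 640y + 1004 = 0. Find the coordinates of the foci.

Collect terms: 81(x² - 4x) -40(y² - 16y) = -1004
81(x - 2)² -40(y - 8)² = -1004 + 324 - 2560 = -3240
Divide by -3240: (y - 8)²/81 - (x - 2)²/40 = 1
Hyperbola, center (2, 8), transverse axis vertical; a² = 81, b² = 40.
c² = a² + b² = 81 + 40 = 121, so c = 11.
Foci lie on the vertical axis through the center: (h, k ± c).

(2, -3) and (2, 19)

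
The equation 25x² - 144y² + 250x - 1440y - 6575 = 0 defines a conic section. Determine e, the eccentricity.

e = 13/12

Collect terms: 25(x² + 10x) -144(y² + 10y) = 6575
Completing the square gives 25(x + 5)² -144(y + 5)² = 6575 + 625 - 3600 = 3600.
Divide through by 3600 to get (x + 5)²/144 - (y + 5)²/25 = 1.
Hyperbola, center (-5, -5), transverse axis horizontal; a² = 144, b² = 25.
c² = a² + b² = 169, so c = 13.
e = c/a = 13/12.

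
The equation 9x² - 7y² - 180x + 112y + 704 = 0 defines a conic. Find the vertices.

Rearranging, 9(x² - 20x) -7(y² - 16y) = -704.
9(x - 10)² -7(y - 8)² = -704 + 900 - 448 = -252
Dividing both sides by -252: (y - 8)²/36 - (x - 10)²/28 = 1
Hyperbola, center (10, 8), transverse axis vertical; a² = 36, b² = 28.
a = 6. Vertices at (h, k ± a).

(10, 2) and (10, 14)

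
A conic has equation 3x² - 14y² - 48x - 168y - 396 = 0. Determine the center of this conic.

(8, -6)

Group the x- and y-terms: 3(x² - 16x) -14(y² + 12y) = 396
Complete the square in x and y: 3(x - 8)² -14(y + 6)² = 396 + 192 - 504 = 84
Divide through by 84 to get (x - 8)²/28 - (y + 6)²/6 = 1.
Hyperbola with center (8, -6).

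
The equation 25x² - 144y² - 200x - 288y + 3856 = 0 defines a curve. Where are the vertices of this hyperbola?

Collect terms: 25(x² - 8x) -144(y² + 2y) = -3856
25(x - 4)² -144(y + 1)² = -3856 + 400 - 144 = -3600
Dividing both sides by -3600: (y + 1)²/25 - (x - 4)²/144 = 1
Hyperbola, center (4, -1), transverse axis vertical; a² = 25, b² = 144.
a = 5. Vertices at (h, k ± a).

(4, -6) and (4, 4)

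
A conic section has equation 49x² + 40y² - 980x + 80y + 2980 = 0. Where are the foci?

(10, -4) and (10, 2)

49(x² - 20x) + 40(y² + 2y) = -2980
49(x - 10)² + 40(y + 1)² = -2980 + 4900 + 40 = 1960
Divide by 1960: (x - 10)²/40 + (y + 1)²/49 = 1
Ellipse, center (10, -1), major axis vertical; a² = 49, b² = 40.
c² = a² - b² = 49 - 40 = 9, so c = 3.
Foci lie on the vertical axis through the center: (h, k ± c).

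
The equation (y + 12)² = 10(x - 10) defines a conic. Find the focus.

(25/2, -12)

Vertex (10, -12); 4p = 10 so p = 5/2. Opens right.
Focus is p units from the vertex along the axis: (h + p, k).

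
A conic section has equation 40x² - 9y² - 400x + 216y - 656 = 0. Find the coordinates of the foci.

40(x² - 10x) -9(y² - 24y) = 656
Completing the square gives 40(x - 5)² -9(y - 12)² = 656 + 1000 - 1296 = 360.
Divide by 360: (x - 5)²/9 - (y - 12)²/40 = 1
Hyperbola, center (5, 12), transverse axis horizontal; a² = 9, b² = 40.
c² = a² + b² = 9 + 40 = 49, so c = 7.
Foci lie on the horizontal axis through the center: (h ± c, k).

(-2, 12) and (12, 12)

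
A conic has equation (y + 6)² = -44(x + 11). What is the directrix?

Vertex (-11, -6); 4p = -44 so p = -11. Opens left.
Directrix is the vertical line x = h − p = -11 − (-11) = 0.

x = 0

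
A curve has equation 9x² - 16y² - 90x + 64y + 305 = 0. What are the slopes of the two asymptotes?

Group: 9(x² - 10x) -16(y² - 4y) = -305
Completing the square gives 9(x - 5)² -16(y - 2)² = -305 + 225 - 64 = -144.
Dividing both sides by -144: (y - 2)²/9 - (x - 5)²/16 = 1
Hyperbola, center (5, 2), transverse axis vertical; a² = 9, b² = 16.
For a vertical hyperbola the asymptotes have slope ±a/b.
Here that is ±3/4.

3/4 and -3/4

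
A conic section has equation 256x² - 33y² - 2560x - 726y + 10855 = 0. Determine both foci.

(5, -28) and (5, 6)

Rearranging, 256(x² - 10x) -33(y² + 22y) = -10855.
Complete the square in x and y: 256(x - 5)² -33(y + 11)² = -10855 + 6400 - 3993 = -8448
Divide through by -8448 to get (y + 11)²/256 - (x - 5)²/33 = 1.
Hyperbola, center (5, -11), transverse axis vertical; a² = 256, b² = 33.
c² = a² + b² = 256 + 33 = 289, so c = 17.
Foci lie on the vertical axis through the center: (h, k ± c).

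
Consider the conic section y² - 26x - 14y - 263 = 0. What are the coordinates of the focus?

Only y is squared. Complete the square in y: (y - 7)² = 26(x + 12).
Vertex (-12, 7); 4p = 26 so p = 13/2. Opens right.
Focus is p units from the vertex along the axis: (h + p, k).

(-11/2, 7)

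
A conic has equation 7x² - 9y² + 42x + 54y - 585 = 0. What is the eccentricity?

e = 4/3

Group the x- and y-terms: 7(x² + 6x) -9(y² - 6y) = 585
Complete the square in x and y: 7(x + 3)² -9(y - 3)² = 585 + 63 - 81 = 567
Dividing both sides by 567: (x + 3)²/81 - (y - 3)²/63 = 1
Hyperbola, center (-3, 3), transverse axis horizontal; a² = 81, b² = 63.
c² = a² + b² = 144, so c = 12.
e = c/a = 12/9 = 4/3.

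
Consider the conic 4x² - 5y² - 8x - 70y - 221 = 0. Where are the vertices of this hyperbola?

Group: 4(x² - 2x) -5(y² + 14y) = 221
4(x - 1)² -5(y + 7)² = 221 + 4 - 245 = -20
Divide through by -20 to get (y + 7)²/4 - (x - 1)²/5 = 1.
Hyperbola, center (1, -7), transverse axis vertical; a² = 4, b² = 5.
a = 2. Vertices at (h, k ± a).

(1, -9) and (1, -5)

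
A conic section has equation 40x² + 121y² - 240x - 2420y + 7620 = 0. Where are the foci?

(-6, 10) and (12, 10)

Group the x- and y-terms: 40(x² - 6x) + 121(y² - 20y) = -7620
Complete the square: 40(x - 3)² + 121(y - 10)² = -7620 + 360 + 12100 = 4840
Divide by 4840: (x - 3)²/121 + (y - 10)²/40 = 1
Ellipse, center (3, 10), major axis horizontal; a² = 121, b² = 40.
c² = a² - b² = 121 - 40 = 81, so c = 9.
Foci lie on the horizontal axis through the center: (h ± c, k).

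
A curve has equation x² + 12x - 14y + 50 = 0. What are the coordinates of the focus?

(-6, 9/2)

Only x is squared. Complete the square in x: (x + 6)² = 14(y - 1).
Vertex (-6, 1); 4p = 14 so p = 7/2. Opens up.
Focus is p units from the vertex along the axis: (h, k + p).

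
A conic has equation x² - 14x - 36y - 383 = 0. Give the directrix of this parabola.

Only x is squared. Complete the square in x: (x - 7)² = 36(y + 12).
Vertex (7, -12); 4p = 36 so p = 9. Opens up.
Directrix is the horizontal line y = k − p = -12 − (9) = -21.

y = -21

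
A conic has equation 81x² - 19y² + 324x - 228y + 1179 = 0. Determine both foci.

(-2, -16) and (-2, 4)

81(x² + 4x) -19(y² + 12y) = -1179
Completing the square gives 81(x + 2)² -19(y + 6)² = -1179 + 324 - 684 = -1539.
Divide by -1539: (y + 6)²/81 - (x + 2)²/19 = 1
Hyperbola, center (-2, -6), transverse axis vertical; a² = 81, b² = 19.
c² = a² + b² = 81 + 19 = 100, so c = 10.
Foci lie on the vertical axis through the center: (h, k ± c).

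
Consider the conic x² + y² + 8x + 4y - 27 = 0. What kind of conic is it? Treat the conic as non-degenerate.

No xy term. Coefficients of x² and y² are A = 1, C = 1.
A = C (same sign) ⇒ circle.

circle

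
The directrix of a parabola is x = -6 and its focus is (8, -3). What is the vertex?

The vertex is the midpoint between the focus and the directrix along the axis of symmetry.
Axis is horizontal (directrix is vertical). Vertex x-coordinate = (8 + (-6))/2 = 1; y-coordinate = -3.

(1, -3)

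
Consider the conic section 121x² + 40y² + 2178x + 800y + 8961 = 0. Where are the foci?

(-9, -19) and (-9, -1)

Group: 121(x² + 18x) + 40(y² + 20y) = -8961
121(x + 9)² + 40(y + 10)² = -8961 + 9801 + 4000 = 4840
Divide by 4840: (x + 9)²/40 + (y + 10)²/121 = 1
Ellipse, center (-9, -10), major axis vertical; a² = 121, b² = 40.
c² = a² - b² = 121 - 40 = 81, so c = 9.
Foci lie on the vertical axis through the center: (h, k ± c).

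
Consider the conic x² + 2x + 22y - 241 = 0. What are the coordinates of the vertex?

(-1, 11)

Only x is squared. Complete the square in x: (x + 1)² = -22(y - 11).
Vertex (-1, 11); 4p = -22 so p = -11/2. Opens down.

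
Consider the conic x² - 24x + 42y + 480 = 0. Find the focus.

(12, -37/2)

Only x is squared. Complete the square in x: (x - 12)² = -42(y + 8).
Vertex (12, -8); 4p = -42 so p = -21/2. Opens down.
Focus is p units from the vertex along the axis: (h, k + p).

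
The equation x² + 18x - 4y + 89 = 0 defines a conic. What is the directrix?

Only x is squared. Complete the square in x: (x + 9)² = 4(y - 2).
Vertex (-9, 2); 4p = 4 so p = 1. Opens up.
Directrix is the horizontal line y = k − p = 2 − (1) = 1.

y = 1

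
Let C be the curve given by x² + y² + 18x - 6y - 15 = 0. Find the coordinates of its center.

Group the x- and y-terms: (x² + 18x) + (y² - 6y) = 15
Complete the square: (x + 9)² + (y - 3)² = 15 + 81 + 9 = 105
So (x + 9)² + (y - 3)² = 105.
Circle centered at (-9, 3) with r² = 105.

(-9, 3)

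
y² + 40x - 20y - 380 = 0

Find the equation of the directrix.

Only y is squared. Complete the square in y: (y - 10)² = -40(x - 12).
Vertex (12, 10); 4p = -40 so p = -10. Opens left.
Directrix is the vertical line x = h − p = 12 − (-10) = 22.

x = 22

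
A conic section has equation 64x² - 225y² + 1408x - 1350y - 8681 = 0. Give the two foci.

(-28, -3) and (6, -3)

Collect terms: 64(x² + 22x) -225(y² + 6y) = 8681
64(x + 11)² -225(y + 3)² = 8681 + 7744 - 2025 = 14400
Divide through by 14400 to get (x + 11)²/225 - (y + 3)²/64 = 1.
Hyperbola, center (-11, -3), transverse axis horizontal; a² = 225, b² = 64.
c² = a² + b² = 225 + 64 = 289, so c = 17.
Foci lie on the horizontal axis through the center: (h ± c, k).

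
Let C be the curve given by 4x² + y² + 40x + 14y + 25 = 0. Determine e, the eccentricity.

Collect terms: 4(x² + 10x) + (y² + 14y) = -25
4(x + 5)² + (y + 7)² = -25 + 100 + 49 = 124
Dividing both sides by 124: (x + 5)²/31 + (y + 7)²/124 = 1
Ellipse, center (-5, -7), major axis vertical; a² = 124, b² = 31.
c² = a² - b² = 93, so c = √93.
e = c/a = √93/2√31 = √3/2.

e = √3/2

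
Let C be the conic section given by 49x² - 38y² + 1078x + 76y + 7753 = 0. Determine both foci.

(-11, 1 - √87) and (-11, 1 + √87)

Collect terms: 49(x² + 22x) -38(y² - 2y) = -7753
Completing the square gives 49(x + 11)² -38(y - 1)² = -7753 + 5929 - 38 = -1862.
Divide through by -1862 to get (y - 1)²/49 - (x + 11)²/38 = 1.
Hyperbola, center (-11, 1), transverse axis vertical; a² = 49, b² = 38.
c² = a² + b² = 49 + 38 = 87, so c = √87.
Foci lie on the vertical axis through the center: (h, k ± c).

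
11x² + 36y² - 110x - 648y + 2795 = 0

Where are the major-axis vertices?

(-1, 9) and (11, 9)

Collect terms: 11(x² - 10x) + 36(y² - 18y) = -2795
Completing the square gives 11(x - 5)² + 36(y - 9)² = -2795 + 275 + 2916 = 396.
Divide by 396: (x - 5)²/36 + (y - 9)²/11 = 1
Ellipse, center (5, 9), major axis horizontal; a² = 36, b² = 11.
a = 6. Vertices at (h ± a, k).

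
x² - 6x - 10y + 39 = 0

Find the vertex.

Only x is squared. Complete the square in x: (x - 3)² = 10(y - 3).
Vertex (3, 3); 4p = 10 so p = 5/2. Opens up.

(3, 3)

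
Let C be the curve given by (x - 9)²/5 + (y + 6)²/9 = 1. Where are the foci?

(9, -8) and (9, -4)

Center (9, -6). The larger denominator 9 sits under the y-term, so the major axis is vertical; a² = 9, b² = 5.
c² = a² - b² = 9 - 5 = 4, so c = 2.
Foci lie on the vertical axis through the center: (h, k ± c).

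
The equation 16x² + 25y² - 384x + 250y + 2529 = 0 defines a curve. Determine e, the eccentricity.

e = 3/5

Group the x- and y-terms: 16(x² - 24x) + 25(y² + 10y) = -2529
Complete the square: 16(x - 12)² + 25(y + 5)² = -2529 + 2304 + 625 = 400
Divide through by 400 to get (x - 12)²/25 + (y + 5)²/16 = 1.
Ellipse, center (12, -5), major axis horizontal; a² = 25, b² = 16.
c² = a² - b² = 9, so c = 3.
e = c/a = 3/5.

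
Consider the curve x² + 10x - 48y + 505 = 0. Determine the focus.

(-5, 22)

Only x is squared. Complete the square in x: (x + 5)² = 48(y - 10).
Vertex (-5, 10); 4p = 48 so p = 12. Opens up.
Focus is p units from the vertex along the axis: (h, k + p).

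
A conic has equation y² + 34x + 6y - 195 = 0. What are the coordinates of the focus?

Only y is squared. Complete the square in y: (y + 3)² = -34(x - 6).
Vertex (6, -3); 4p = -34 so p = -17/2. Opens left.
Focus is p units from the vertex along the axis: (h + p, k).

(-5/2, -3)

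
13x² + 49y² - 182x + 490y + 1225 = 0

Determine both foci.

(1, -5) and (13, -5)

Group: 13(x² - 14x) + 49(y² + 10y) = -1225
Complete the square: 13(x - 7)² + 49(y + 5)² = -1225 + 637 + 1225 = 637
Divide by 637: (x - 7)²/49 + (y + 5)²/13 = 1
Ellipse, center (7, -5), major axis horizontal; a² = 49, b² = 13.
c² = a² - b² = 49 - 13 = 36, so c = 6.
Foci lie on the horizontal axis through the center: (h ± c, k).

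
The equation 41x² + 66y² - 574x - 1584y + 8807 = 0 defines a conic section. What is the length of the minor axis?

Collect terms: 41(x² - 14x) + 66(y² - 24y) = -8807
Completing the square gives 41(x - 7)² + 66(y - 12)² = -8807 + 2009 + 9504 = 2706.
Divide through by 2706 to get (x - 7)²/66 + (y - 12)²/41 = 1.
Ellipse, center (7, 12), major axis horizontal; a² = 66, b² = 41.
b² = 41 so b = √41; the minor axis has length 2b = 2√41.

2√41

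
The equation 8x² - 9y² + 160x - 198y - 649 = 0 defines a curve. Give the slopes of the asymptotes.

Collect terms: 8(x² + 20x) -9(y² + 22y) = 649
Completing the square gives 8(x + 10)² -9(y + 11)² = 649 + 800 - 1089 = 360.
Divide by 360: (x + 10)²/45 - (y + 11)²/40 = 1
Hyperbola, center (-10, -11), transverse axis horizontal; a² = 45, b² = 40.
For a horizontal hyperbola the asymptotes have slope ±b/a.
Here that is ±2√10/3√5 = ±2√2/3.

2√2/3 and -2√2/3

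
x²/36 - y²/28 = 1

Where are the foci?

Center (0, 0). The positive term is the x-term, so the transverse axis is horizontal; a² = 36, b² = 28.
c² = a² + b² = 36 + 28 = 64, so c = 8.
Foci lie on the horizontal axis through the center: (h ± c, k).

(-8, 0) and (8, 0)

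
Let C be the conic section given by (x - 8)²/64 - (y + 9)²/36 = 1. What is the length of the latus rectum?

9

Center (8, -9). The positive term is the x-term, so the transverse axis is horizontal; a² = 64, b² = 36.
Latus rectum length = 2b²/a = 2·36/8 = 9.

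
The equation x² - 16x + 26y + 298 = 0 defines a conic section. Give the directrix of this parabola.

Only x is squared. Complete the square in x: (x - 8)² = -26(y + 9).
Vertex (8, -9); 4p = -26 so p = -13/2. Opens down.
Directrix is the horizontal line y = k − p = -9 − (-13/2) = -5/2.

y = -5/2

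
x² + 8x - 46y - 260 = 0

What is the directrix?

y = -35/2

Only x is squared. Complete the square in x: (x + 4)² = 46(y + 6).
Vertex (-4, -6); 4p = 46 so p = 23/2. Opens up.
Directrix is the horizontal line y = k − p = -6 − (23/2) = -35/2.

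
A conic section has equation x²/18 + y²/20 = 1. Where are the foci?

(0, 0 - √2) and (0, 0 + √2)

Center (0, 0). The larger denominator 20 sits under the y-term, so the major axis is vertical; a² = 20, b² = 18.
c² = a² - b² = 20 - 18 = 2, so c = √2.
Foci lie on the vertical axis through the center: (h, k ± c).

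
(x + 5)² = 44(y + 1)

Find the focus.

(-5, 10)

Vertex (-5, -1); 4p = 44 so p = 11. Opens up.
Focus is p units from the vertex along the axis: (h, k + p).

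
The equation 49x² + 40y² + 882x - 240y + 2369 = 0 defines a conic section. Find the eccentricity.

Group: 49(x² + 18x) + 40(y² - 6y) = -2369
Completing the square gives 49(x + 9)² + 40(y - 3)² = -2369 + 3969 + 360 = 1960.
Dividing both sides by 1960: (x + 9)²/40 + (y - 3)²/49 = 1
Ellipse, center (-9, 3), major axis vertical; a² = 49, b² = 40.
c² = a² - b² = 9, so c = 3.
e = c/a = 3/7.

e = 3/7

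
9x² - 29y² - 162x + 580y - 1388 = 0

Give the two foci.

Rearranging, 9(x² - 18x) -29(y² - 20y) = 1388.
9(x - 9)² -29(y - 10)² = 1388 + 729 - 2900 = -783
Dividing both sides by -783: (y - 10)²/27 - (x - 9)²/87 = 1
Hyperbola, center (9, 10), transverse axis vertical; a² = 27, b² = 87.
c² = a² + b² = 27 + 87 = 114, so c = √114.
Foci lie on the vertical axis through the center: (h, k ± c).

(9, 10 - √114) and (9, 10 + √114)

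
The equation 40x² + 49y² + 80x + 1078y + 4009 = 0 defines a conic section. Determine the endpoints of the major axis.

(-8, -11) and (6, -11)

Group: 40(x² + 2x) + 49(y² + 22y) = -4009
Complete the square: 40(x + 1)² + 49(y + 11)² = -4009 + 40 + 5929 = 1960
Divide by 1960: (x + 1)²/49 + (y + 11)²/40 = 1
Ellipse, center (-1, -11), major axis horizontal; a² = 49, b² = 40.
a = 7. Vertices at (h ± a, k).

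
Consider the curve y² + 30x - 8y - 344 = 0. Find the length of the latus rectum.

30

Only y is squared. Complete the square in y: (y - 4)² = -30(x - 12).
Vertex (12, 4); 4p = -30 so p = -15/2. Opens left.
Latus rectum length = |4p| = 30.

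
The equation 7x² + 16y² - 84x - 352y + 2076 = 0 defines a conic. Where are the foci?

(3, 11) and (9, 11)

Group the x- and y-terms: 7(x² - 12x) + 16(y² - 22y) = -2076
7(x - 6)² + 16(y - 11)² = -2076 + 252 + 1936 = 112
Dividing both sides by 112: (x - 6)²/16 + (y - 11)²/7 = 1
Ellipse, center (6, 11), major axis horizontal; a² = 16, b² = 7.
c² = a² - b² = 16 - 7 = 9, so c = 3.
Foci lie on the horizontal axis through the center: (h ± c, k).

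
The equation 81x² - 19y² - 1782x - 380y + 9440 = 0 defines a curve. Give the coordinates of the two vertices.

(11, -19) and (11, -1)

Collect terms: 81(x² - 22x) -19(y² + 20y) = -9440
81(x - 11)² -19(y + 10)² = -9440 + 9801 - 1900 = -1539
Divide through by -1539 to get (y + 10)²/81 - (x - 11)²/19 = 1.
Hyperbola, center (11, -10), transverse axis vertical; a² = 81, b² = 19.
a = 9. Vertices at (h, k ± a).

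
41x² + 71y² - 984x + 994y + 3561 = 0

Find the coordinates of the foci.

41(x² - 24x) + 71(y² + 14y) = -3561
41(x - 12)² + 71(y + 7)² = -3561 + 5904 + 3479 = 5822
Divide through by 5822 to get (x - 12)²/142 + (y + 7)²/82 = 1.
Ellipse, center (12, -7), major axis horizontal; a² = 142, b² = 82.
c² = a² - b² = 142 - 82 = 60, so c = 2√15.
Foci lie on the horizontal axis through the center: (h ± c, k).

(12 - 2√15, -7) and (12 + 2√15, -7)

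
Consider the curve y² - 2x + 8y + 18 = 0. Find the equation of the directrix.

Only y is squared. Complete the square in y: (y + 4)² = 2(x - 1).
Vertex (1, -4); 4p = 2 so p = 1/2. Opens right.
Directrix is the vertical line x = h − p = 1 − (1/2) = 1/2.

x = 1/2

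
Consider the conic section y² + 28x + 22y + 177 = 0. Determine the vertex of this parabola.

(-2, -11)

Only y is squared. Complete the square in y: (y + 11)² = -28(x + 2).
Vertex (-2, -11); 4p = -28 so p = -7. Opens left.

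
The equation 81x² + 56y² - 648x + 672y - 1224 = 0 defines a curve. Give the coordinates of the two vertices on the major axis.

Rearranging, 81(x² - 8x) + 56(y² + 12y) = 1224.
Complete the square in x and y: 81(x - 4)² + 56(y + 6)² = 1224 + 1296 + 2016 = 4536
Divide by 4536: (x - 4)²/56 + (y + 6)²/81 = 1
Ellipse, center (4, -6), major axis vertical; a² = 81, b² = 56.
a = 9. Vertices at (h, k ± a).

(4, -15) and (4, 3)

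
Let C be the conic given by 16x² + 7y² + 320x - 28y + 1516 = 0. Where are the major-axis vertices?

(-10, -2) and (-10, 6)

Group the x- and y-terms: 16(x² + 20x) + 7(y² - 4y) = -1516
Complete the square in x and y: 16(x + 10)² + 7(y - 2)² = -1516 + 1600 + 28 = 112
Dividing both sides by 112: (x + 10)²/7 + (y - 2)²/16 = 1
Ellipse, center (-10, 2), major axis vertical; a² = 16, b² = 7.
a = 4. Vertices at (h, k ± a).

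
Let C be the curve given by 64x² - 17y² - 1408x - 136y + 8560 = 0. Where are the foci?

(11, -13) and (11, 5)

Rearranging, 64(x² - 22x) -17(y² + 8y) = -8560.
64(x - 11)² -17(y + 4)² = -8560 + 7744 - 272 = -1088
Dividing both sides by -1088: (y + 4)²/64 - (x - 11)²/17 = 1
Hyperbola, center (11, -4), transverse axis vertical; a² = 64, b² = 17.
c² = a² + b² = 64 + 17 = 81, so c = 9.
Foci lie on the vertical axis through the center: (h, k ± c).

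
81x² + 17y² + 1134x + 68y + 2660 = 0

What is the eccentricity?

Group: 81(x² + 14x) + 17(y² + 4y) = -2660
Completing the square gives 81(x + 7)² + 17(y + 2)² = -2660 + 3969 + 68 = 1377.
Divide by 1377: (x + 7)²/17 + (y + 2)²/81 = 1
Ellipse, center (-7, -2), major axis vertical; a² = 81, b² = 17.
c² = a² - b² = 64, so c = 8.
e = c/a = 8/9.

e = 8/9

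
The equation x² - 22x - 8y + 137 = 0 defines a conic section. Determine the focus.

(11, 4)

Only x is squared. Complete the square in x: (x - 11)² = 8(y - 2).
Vertex (11, 2); 4p = 8 so p = 2. Opens up.
Focus is p units from the vertex along the axis: (h, k + p).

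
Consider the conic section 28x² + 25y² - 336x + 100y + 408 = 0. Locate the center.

28(x² - 12x) + 25(y² + 4y) = -408
Complete the square in x and y: 28(x - 6)² + 25(y + 2)² = -408 + 1008 + 100 = 700
Divide through by 700 to get (x - 6)²/25 + (y + 2)²/28 = 1.
Ellipse with center (6, -2).

(6, -2)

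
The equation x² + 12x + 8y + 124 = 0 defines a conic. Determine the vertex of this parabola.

(-6, -11)

Only x is squared. Complete the square in x: (x + 6)² = -8(y + 11).
Vertex (-6, -11); 4p = -8 so p = -2. Opens down.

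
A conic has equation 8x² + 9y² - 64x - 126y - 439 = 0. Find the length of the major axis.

Collect terms: 8(x² - 8x) + 9(y² - 14y) = 439
8(x - 4)² + 9(y - 7)² = 439 + 128 + 441 = 1008
Dividing both sides by 1008: (x - 4)²/126 + (y - 7)²/112 = 1
Ellipse, center (4, 7), major axis horizontal; a² = 126, b² = 112.
a² = 126 so a = 3√14; the major axis has length 2a = 6√14.

6√14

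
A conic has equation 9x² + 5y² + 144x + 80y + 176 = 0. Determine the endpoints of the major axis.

Group the x- and y-terms: 9(x² + 16x) + 5(y² + 16y) = -176
Complete the square: 9(x + 8)² + 5(y + 8)² = -176 + 576 + 320 = 720
Dividing both sides by 720: (x + 8)²/80 + (y + 8)²/144 = 1
Ellipse, center (-8, -8), major axis vertical; a² = 144, b² = 80.
a = 12. Vertices at (h, k ± a).

(-8, -20) and (-8, 4)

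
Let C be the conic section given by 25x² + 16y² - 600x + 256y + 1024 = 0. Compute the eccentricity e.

Rearranging, 25(x² - 24x) + 16(y² + 16y) = -1024.
Complete the square in x and y: 25(x - 12)² + 16(y + 8)² = -1024 + 3600 + 1024 = 3600
Divide through by 3600 to get (x - 12)²/144 + (y + 8)²/225 = 1.
Ellipse, center (12, -8), major axis vertical; a² = 225, b² = 144.
c² = a² - b² = 81, so c = 9.
e = c/a = 9/15 = 3/5.

e = 3/5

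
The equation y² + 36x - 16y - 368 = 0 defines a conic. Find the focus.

(3, 8)

Only y is squared. Complete the square in y: (y - 8)² = -36(x - 12).
Vertex (12, 8); 4p = -36 so p = -9. Opens left.
Focus is p units from the vertex along the axis: (h + p, k).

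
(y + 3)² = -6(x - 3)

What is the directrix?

x = 9/2

Vertex (3, -3); 4p = -6 so p = -3/2. Opens left.
Directrix is the vertical line x = h − p = 3 − (-3/2) = 9/2.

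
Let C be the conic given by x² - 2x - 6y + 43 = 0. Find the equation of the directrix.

y = 11/2

Only x is squared. Complete the square in x: (x - 1)² = 6(y - 7).
Vertex (1, 7); 4p = 6 so p = 3/2. Opens up.
Directrix is the horizontal line y = k − p = 7 − (3/2) = 11/2.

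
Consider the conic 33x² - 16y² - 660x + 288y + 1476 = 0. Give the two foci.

(3, 9) and (17, 9)

Group: 33(x² - 20x) -16(y² - 18y) = -1476
Complete the square: 33(x - 10)² -16(y - 9)² = -1476 + 3300 - 1296 = 528
Dividing both sides by 528: (x - 10)²/16 - (y - 9)²/33 = 1
Hyperbola, center (10, 9), transverse axis horizontal; a² = 16, b² = 33.
c² = a² + b² = 16 + 33 = 49, so c = 7.
Foci lie on the horizontal axis through the center: (h ± c, k).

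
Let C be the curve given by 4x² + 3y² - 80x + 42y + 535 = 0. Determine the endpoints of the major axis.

(10, -9) and (10, -5)

Group: 4(x² - 20x) + 3(y² + 14y) = -535
4(x - 10)² + 3(y + 7)² = -535 + 400 + 147 = 12
Divide through by 12 to get (x - 10)²/3 + (y + 7)²/4 = 1.
Ellipse, center (10, -7), major axis vertical; a² = 4, b² = 3.
a = 2. Vertices at (h, k ± a).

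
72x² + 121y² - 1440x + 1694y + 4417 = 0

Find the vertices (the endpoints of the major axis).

(-1, -7) and (21, -7)

Collect terms: 72(x² - 20x) + 121(y² + 14y) = -4417
Complete the square in x and y: 72(x - 10)² + 121(y + 7)² = -4417 + 7200 + 5929 = 8712
Divide through by 8712 to get (x - 10)²/121 + (y + 7)²/72 = 1.
Ellipse, center (10, -7), major axis horizontal; a² = 121, b² = 72.
a = 11. Vertices at (h ± a, k).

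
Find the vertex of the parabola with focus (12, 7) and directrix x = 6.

The vertex is the midpoint between the focus and the directrix along the axis of symmetry.
Axis is horizontal (directrix is vertical). Vertex x-coordinate = (12 + 6)/2 = 9; y-coordinate = 7.

(9, 7)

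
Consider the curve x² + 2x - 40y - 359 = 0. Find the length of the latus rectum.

40

Only x is squared. Complete the square in x: (x + 1)² = 40(y + 9).
Vertex (-1, -9); 4p = 40 so p = 10. Opens up.
Latus rectum length = |4p| = 40.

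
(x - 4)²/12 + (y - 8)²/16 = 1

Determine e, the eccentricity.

e = 1/2

Center (4, 8). The larger denominator 16 sits under the y-term, so the major axis is vertical; a² = 16, b² = 12.
c² = a² - b² = 4, so c = 2.
e = c/a = 2/4 = 1/2.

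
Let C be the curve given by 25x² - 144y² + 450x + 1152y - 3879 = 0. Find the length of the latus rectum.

25/6

25(x² + 18x) -144(y² - 8y) = 3879
Completing the square gives 25(x + 9)² -144(y - 4)² = 3879 + 2025 - 2304 = 3600.
Divide by 3600: (x + 9)²/144 - (y - 4)²/25 = 1
Hyperbola, center (-9, 4), transverse axis horizontal; a² = 144, b² = 25.
Latus rectum length = 2b²/a = 2·25/12 = 25/6.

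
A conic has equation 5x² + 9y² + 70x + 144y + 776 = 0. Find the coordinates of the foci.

(-9, -8) and (-5, -8)

Group: 5(x² + 14x) + 9(y² + 16y) = -776
Completing the square gives 5(x + 7)² + 9(y + 8)² = -776 + 245 + 576 = 45.
Divide by 45: (x + 7)²/9 + (y + 8)²/5 = 1
Ellipse, center (-7, -8), major axis horizontal; a² = 9, b² = 5.
c² = a² - b² = 9 - 5 = 4, so c = 2.
Foci lie on the horizontal axis through the center: (h ± c, k).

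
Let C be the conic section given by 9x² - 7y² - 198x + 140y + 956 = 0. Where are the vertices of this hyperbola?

Group the x- and y-terms: 9(x² - 22x) -7(y² - 20y) = -956
Complete the square: 9(x - 11)² -7(y - 10)² = -956 + 1089 - 700 = -567
Dividing both sides by -567: (y - 10)²/81 - (x - 11)²/63 = 1
Hyperbola, center (11, 10), transverse axis vertical; a² = 81, b² = 63.
a = 9. Vertices at (h, k ± a).

(11, 1) and (11, 19)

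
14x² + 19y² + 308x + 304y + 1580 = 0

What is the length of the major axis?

14(x² + 22x) + 19(y² + 16y) = -1580
Completing the square gives 14(x + 11)² + 19(y + 8)² = -1580 + 1694 + 1216 = 1330.
Divide through by 1330 to get (x + 11)²/95 + (y + 8)²/70 = 1.
Ellipse, center (-11, -8), major axis horizontal; a² = 95, b² = 70.
a² = 95 so a = √95; the major axis has length 2a = 2√95.

2√95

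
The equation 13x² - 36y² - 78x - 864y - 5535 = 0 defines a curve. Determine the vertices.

(-3, -12) and (9, -12)

Collect terms: 13(x² - 6x) -36(y² + 24y) = 5535
Completing the square gives 13(x - 3)² -36(y + 12)² = 5535 + 117 - 5184 = 468.
Divide through by 468 to get (x - 3)²/36 - (y + 12)²/13 = 1.
Hyperbola, center (3, -12), transverse axis horizontal; a² = 36, b² = 13.
a = 6. Vertices at (h ± a, k).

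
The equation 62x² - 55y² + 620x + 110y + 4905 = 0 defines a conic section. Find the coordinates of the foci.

(-5, 1 - 3√13) and (-5, 1 + 3√13)

Group the x- and y-terms: 62(x² + 10x) -55(y² - 2y) = -4905
Complete the square in x and y: 62(x + 5)² -55(y - 1)² = -4905 + 1550 - 55 = -3410
Dividing both sides by -3410: (y - 1)²/62 - (x + 5)²/55 = 1
Hyperbola, center (-5, 1), transverse axis vertical; a² = 62, b² = 55.
c² = a² + b² = 62 + 55 = 117, so c = 3√13.
Foci lie on the vertical axis through the center: (h, k ± c).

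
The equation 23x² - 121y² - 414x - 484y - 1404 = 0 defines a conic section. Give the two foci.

(-3, -2) and (21, -2)

Collect terms: 23(x² - 18x) -121(y² + 4y) = 1404
Completing the square gives 23(x - 9)² -121(y + 2)² = 1404 + 1863 - 484 = 2783.
Divide through by 2783 to get (x - 9)²/121 - (y + 2)²/23 = 1.
Hyperbola, center (9, -2), transverse axis horizontal; a² = 121, b² = 23.
c² = a² + b² = 121 + 23 = 144, so c = 12.
Foci lie on the horizontal axis through the center: (h ± c, k).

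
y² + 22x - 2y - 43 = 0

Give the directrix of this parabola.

x = 15/2

Only y is squared. Complete the square in y: (y - 1)² = -22(x - 2).
Vertex (2, 1); 4p = -22 so p = -11/2. Opens left.
Directrix is the vertical line x = h − p = 2 − (-11/2) = 15/2.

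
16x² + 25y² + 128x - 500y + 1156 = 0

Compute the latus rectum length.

64/5

16(x² + 8x) + 25(y² - 20y) = -1156
Complete the square: 16(x + 4)² + 25(y - 10)² = -1156 + 256 + 2500 = 1600
Dividing both sides by 1600: (x + 4)²/100 + (y - 10)²/64 = 1
Ellipse, center (-4, 10), major axis horizontal; a² = 100, b² = 64.
Latus rectum length = 2b²/a = 2·64/10 = 64/5.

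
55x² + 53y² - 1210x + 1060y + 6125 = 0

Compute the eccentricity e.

e = √110/55

Group: 55(x² - 22x) + 53(y² + 20y) = -6125
Completing the square gives 55(x - 11)² + 53(y + 10)² = -6125 + 6655 + 5300 = 5830.
Divide by 5830: (x - 11)²/106 + (y + 10)²/110 = 1
Ellipse, center (11, -10), major axis vertical; a² = 110, b² = 106.
c² = a² - b² = 4, so c = 2.
e = c/a = 2/√110 = √110/55.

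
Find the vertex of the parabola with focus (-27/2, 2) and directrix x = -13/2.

The vertex is the midpoint between the focus and the directrix along the axis of symmetry.
Axis is horizontal (directrix is vertical). Vertex x-coordinate = (-27/2 + (-13/2))/2 = -10; y-coordinate = 2.

(-10, 2)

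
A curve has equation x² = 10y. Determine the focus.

(0, 5/2)

Vertex (0, 0); 4p = 10 so p = 5/2. Opens up.
Focus is p units from the vertex along the axis: (h, k + p).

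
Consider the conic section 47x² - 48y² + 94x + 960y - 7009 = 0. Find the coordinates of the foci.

47(x² + 2x) -48(y² - 20y) = 7009
Complete the square in x and y: 47(x + 1)² -48(y - 10)² = 7009 + 47 - 4800 = 2256
Divide through by 2256 to get (x + 1)²/48 - (y - 10)²/47 = 1.
Hyperbola, center (-1, 10), transverse axis horizontal; a² = 48, b² = 47.
c² = a² + b² = 48 + 47 = 95, so c = √95.
Foci lie on the horizontal axis through the center: (h ± c, k).

(-1 - √95, 10) and (-1 + √95, 10)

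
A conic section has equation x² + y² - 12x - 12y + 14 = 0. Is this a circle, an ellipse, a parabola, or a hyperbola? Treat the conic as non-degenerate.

circle

No xy term. Coefficients of x² and y² are A = 1, C = 1.
A = C (same sign) ⇒ circle.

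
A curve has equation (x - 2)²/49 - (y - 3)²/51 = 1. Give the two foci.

(-8, 3) and (12, 3)

Center (2, 3). The positive term is the x-term, so the transverse axis is horizontal; a² = 49, b² = 51.
c² = a² + b² = 49 + 51 = 100, so c = 10.
Foci lie on the horizontal axis through the center: (h ± c, k).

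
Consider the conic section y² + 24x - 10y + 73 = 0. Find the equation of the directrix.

Only y is squared. Complete the square in y: (y - 5)² = -24(x + 2).
Vertex (-2, 5); 4p = -24 so p = -6. Opens left.
Directrix is the vertical line x = h − p = -2 − (-6) = 4.

x = 4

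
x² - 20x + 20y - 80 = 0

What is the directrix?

Only x is squared. Complete the square in x: (x - 10)² = -20(y - 9).
Vertex (10, 9); 4p = -20 so p = -5. Opens down.
Directrix is the horizontal line y = k − p = 9 − (-5) = 14.

y = 14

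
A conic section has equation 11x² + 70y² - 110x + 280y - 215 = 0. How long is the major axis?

2√70

Group the x- and y-terms: 11(x² - 10x) + 70(y² + 4y) = 215
Completing the square gives 11(x - 5)² + 70(y + 2)² = 215 + 275 + 280 = 770.
Divide through by 770 to get (x - 5)²/70 + (y + 2)²/11 = 1.
Ellipse, center (5, -2), major axis horizontal; a² = 70, b² = 11.
a² = 70 so a = √70; the major axis has length 2a = 2√70.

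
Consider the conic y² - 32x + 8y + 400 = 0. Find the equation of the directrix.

x = 4

Only y is squared. Complete the square in y: (y + 4)² = 32(x - 12).
Vertex (12, -4); 4p = 32 so p = 8. Opens right.
Directrix is the vertical line x = h − p = 12 − (8) = 4.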